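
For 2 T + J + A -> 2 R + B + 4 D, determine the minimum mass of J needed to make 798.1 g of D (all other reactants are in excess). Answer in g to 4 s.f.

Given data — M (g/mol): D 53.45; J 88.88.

n(D) = 798.1 / 53.45 = 14.93 mol
n(J) = (1/4) × 14.93 = 3.733 mol
mass = 3.733 × 88.88 = 331.8 g

331.8 g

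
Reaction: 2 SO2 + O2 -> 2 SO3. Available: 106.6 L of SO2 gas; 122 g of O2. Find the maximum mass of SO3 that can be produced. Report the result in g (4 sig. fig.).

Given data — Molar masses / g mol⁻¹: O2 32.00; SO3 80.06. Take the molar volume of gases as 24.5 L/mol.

n(SO2) = 106.6 / 24.5 = 4.351 mol
n(O2) = 122.0 / 32.00 = 3.813 mol
n/ν for SO2 = 4.351/2 = 2.176
n/ν for O2 = 3.813/1 = 3.813
Smallest n/ν is SO2 → limiting reagent.
n(SO3) = (2/2) × 4.351 = 4.351 mol
mass = 4.351 × 80.06 = 348.3 g

348.3 g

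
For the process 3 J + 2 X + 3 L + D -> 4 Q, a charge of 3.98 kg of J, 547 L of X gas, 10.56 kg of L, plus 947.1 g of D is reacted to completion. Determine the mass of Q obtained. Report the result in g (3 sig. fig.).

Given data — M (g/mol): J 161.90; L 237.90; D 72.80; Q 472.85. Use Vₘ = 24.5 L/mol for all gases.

n(J) = 3.980×1000 / 161.90 = 24.58 mol
n(X) = 547.0 / 24.5 = 22.33 mol
n(L) = 10.56×1000 / 237.90 = 44.39 mol
n(D) = 947.1 / 72.80 = 13.01 mol
n/ν for J = 24.58/3 = 8.193
n/ν for X = 22.33/2 = 11.17
n/ν for L = 44.39/3 = 14.80
n/ν for D = 13.01/1 = 13.01
Smallest n/ν is J → limiting reagent.
n(Q) = (4/3) × 24.58 = 32.77 mol
mass = 32.77 × 472.85 = 15500 g

15500 g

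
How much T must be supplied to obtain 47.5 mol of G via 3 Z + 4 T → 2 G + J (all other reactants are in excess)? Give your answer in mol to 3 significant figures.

n(G) = 47.50 mol
n(T) = (4/2) × 47.50 = 95.00 mol

95.0 mol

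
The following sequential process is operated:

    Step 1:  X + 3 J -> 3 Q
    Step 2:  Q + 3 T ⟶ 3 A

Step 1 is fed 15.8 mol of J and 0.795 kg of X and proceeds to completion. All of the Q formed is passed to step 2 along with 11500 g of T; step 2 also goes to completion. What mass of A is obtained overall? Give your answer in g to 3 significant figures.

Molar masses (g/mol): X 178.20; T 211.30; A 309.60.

Step 1:
n(J) = 15.80 mol
n(X) = 0.7950×1000 / 178.20 = 4.461 mol
n/ν for J = 15.80/3 = 5.267
n/ν for X = 4.461/1 = 4.461
Smallest n/ν is X → limiting reagent.
n(Q) produced = (3/1) × 4.461 = 13.38 mol
Step 2:
n(Q) available = 13.38 mol
n(T) = 11500 / 211.30 = 54.42 mol
n/ν for Q = 13.38/1 = 13.38
n/ν for T = 54.42/3 = 18.14
Smallest n/ν is Q → limiting reagent.
n(A) = (3/1) × 13.38 = 40.14 mol
mass = 40.14 × 309.60 = 12430 g

12400 g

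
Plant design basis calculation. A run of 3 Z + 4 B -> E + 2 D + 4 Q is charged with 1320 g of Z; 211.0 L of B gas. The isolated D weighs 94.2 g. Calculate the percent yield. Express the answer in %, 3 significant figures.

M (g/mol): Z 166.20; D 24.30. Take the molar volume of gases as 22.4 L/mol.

82.3 %

n(Z) = 1320 / 166.20 = 7.942 mol
n(B) = 211.0 / 22.4 = 9.420 mol
n/ν for Z = 7.942/3 = 2.647
n/ν for B = 9.420/4 = 2.355
Smallest n/ν is B → limiting reagent.
theoretical n(D) = (2/4) × 9.420 = 4.710 mol → 114.5 g
% yield = 94.2 / 114.5 × 100 = 82.27 %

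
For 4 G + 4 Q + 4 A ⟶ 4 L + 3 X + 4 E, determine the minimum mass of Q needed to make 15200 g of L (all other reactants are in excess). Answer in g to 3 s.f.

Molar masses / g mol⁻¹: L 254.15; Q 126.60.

7570 g

n(L) = 15200 / 254.15 = 59.81 mol
n(Q) = (4/4) × 59.81 = 59.81 mol
mass = 59.81 × 126.60 = 7572 g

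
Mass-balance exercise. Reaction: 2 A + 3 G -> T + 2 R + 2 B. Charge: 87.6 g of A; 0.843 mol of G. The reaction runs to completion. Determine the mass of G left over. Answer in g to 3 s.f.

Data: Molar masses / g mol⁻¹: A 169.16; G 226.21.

15.0 g

n(A) = 87.60 / 169.16 = 0.5179 mol
n(G) = 0.8430 mol
n/ν for A = 0.5179/2 = 0.2590
n/ν for G = 0.8430/3 = 0.2810
Smallest n/ν is A → limiting reagent.
G consumed = (3/2) × 0.5179 = 0.7769 mol
G remaining = 0.8430 − 0.7769 = 0.06610 mol
mass = 0.06610 × 226.21 = 14.95 g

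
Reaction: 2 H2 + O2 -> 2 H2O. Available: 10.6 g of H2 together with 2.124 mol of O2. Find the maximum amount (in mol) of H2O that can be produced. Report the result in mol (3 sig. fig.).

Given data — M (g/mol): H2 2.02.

4.25 mol

n(H2) = 10.60 / 2.02 = 5.248 mol
n(O2) = 2.124 mol
n/ν for H2 = 5.248/2 = 2.624
n/ν for O2 = 2.124/1 = 2.124
Smallest n/ν is O2 → limiting reagent.
n(H2O) = (2/1) × 2.124 = 4.248 mol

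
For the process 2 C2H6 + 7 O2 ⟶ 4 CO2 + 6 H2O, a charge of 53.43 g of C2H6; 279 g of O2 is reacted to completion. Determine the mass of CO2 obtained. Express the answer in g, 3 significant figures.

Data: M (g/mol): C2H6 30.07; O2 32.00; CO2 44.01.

156 g

n(C2H6) = 53.43 / 30.07 = 1.777 mol
n(O2) = 279.0 / 32.00 = 8.719 mol
n/ν for C2H6 = 1.777/2 = 0.8885
n/ν for O2 = 8.719/7 = 1.246
Smallest n/ν is C2H6 → limiting reagent.
n(CO2) = (4/2) × 1.777 = 3.554 mol
mass = 3.554 × 44.01 = 156.4 g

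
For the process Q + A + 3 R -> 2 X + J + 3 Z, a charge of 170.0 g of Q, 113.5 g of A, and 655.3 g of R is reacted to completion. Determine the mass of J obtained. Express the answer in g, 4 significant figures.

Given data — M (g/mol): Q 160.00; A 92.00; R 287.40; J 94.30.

71.67 g

n(Q) = 170.0 / 160.00 = 1.063 mol
n(A) = 113.5 / 92.00 = 1.234 mol
n(R) = 655.3 / 287.40 = 2.280 mol
n/ν for Q = 1.063/1 = 1.063
n/ν for A = 1.234/1 = 1.234
n/ν for R = 2.280/3 = 0.7600
Smallest n/ν is R → limiting reagent.
n(J) = (1/3) × 2.280 = 0.7600 mol
mass = 0.7600 × 94.30 = 71.67 g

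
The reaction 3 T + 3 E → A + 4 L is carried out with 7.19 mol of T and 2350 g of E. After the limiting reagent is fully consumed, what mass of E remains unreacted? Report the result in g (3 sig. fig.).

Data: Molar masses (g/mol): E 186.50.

n(T) = 7.190 mol
n(E) = 2350 / 186.50 = 12.60 mol
n/ν → T: 2.397, E: 4.200; T is limiting.
E consumed = (3/3) × 7.190 = 7.190 mol
E remaining = 12.60 − 7.190 = 5.410 mol
mass = 5.410 × 186.50 = 1009 g

1010 g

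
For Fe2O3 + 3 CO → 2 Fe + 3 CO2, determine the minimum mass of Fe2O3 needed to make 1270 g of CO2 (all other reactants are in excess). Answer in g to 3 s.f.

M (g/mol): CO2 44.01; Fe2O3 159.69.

n(CO2) = 1270 / 44.01 = 28.86 mol
n(Fe2O3) = (1/3) × 28.86 = 9.620 mol
mass = 9.620 × 159.69 = 1536 g

1540 g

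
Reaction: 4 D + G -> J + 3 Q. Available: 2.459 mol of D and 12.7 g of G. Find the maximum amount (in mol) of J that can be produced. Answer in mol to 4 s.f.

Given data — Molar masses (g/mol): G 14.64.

n(D) = 2.459 mol
n(G) = 12.70 / 14.64 = 0.8675 mol
n/ν for D = 2.459/4 = 0.6148
n/ν for G = 0.8675/1 = 0.8675
Smallest n/ν is D → limiting reagent.
n(J) = (1/4) × 2.459 = 0.6148 mol

0.6148 mol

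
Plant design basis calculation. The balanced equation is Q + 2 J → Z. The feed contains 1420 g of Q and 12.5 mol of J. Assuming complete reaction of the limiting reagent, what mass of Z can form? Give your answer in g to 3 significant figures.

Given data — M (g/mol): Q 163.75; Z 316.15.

1980 g

n(Q) = 1420 / 163.75 = 8.672 mol
n(J) = 12.50 mol
n/ν for Q = 8.672/1 = 8.672
n/ν for J = 12.50/2 = 6.250
Smallest n/ν is J → limiting reagent.
n(Z) = (1/2) × 12.50 = 6.250 mol
mass = 6.250 × 316.15 = 1976 g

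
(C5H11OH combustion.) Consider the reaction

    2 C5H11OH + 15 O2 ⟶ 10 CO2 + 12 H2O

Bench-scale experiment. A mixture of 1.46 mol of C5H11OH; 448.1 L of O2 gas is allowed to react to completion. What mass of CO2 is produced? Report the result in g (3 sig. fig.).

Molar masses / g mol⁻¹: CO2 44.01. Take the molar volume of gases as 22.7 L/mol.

n(C5H11OH) = 1.460 mol
n(O2) = 448.1 / 22.7 = 19.74 mol
n/ν for C5H11OH = 1.460/2 = 0.7300
n/ν for O2 = 19.74/15 = 1.316
Smallest n/ν is C5H11OH → limiting reagent.
n(CO2) = (10/2) × 1.460 = 7.300 mol
mass = 7.300 × 44.01 = 321.3 g

321 g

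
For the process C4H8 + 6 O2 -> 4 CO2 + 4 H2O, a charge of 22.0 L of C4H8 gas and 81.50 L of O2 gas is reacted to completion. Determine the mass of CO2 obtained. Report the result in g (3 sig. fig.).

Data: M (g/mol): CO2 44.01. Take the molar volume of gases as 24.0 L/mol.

n(C4H8) = 22.00 / 24.0 = 0.9167 mol
n(O2) = 81.50 / 24.0 = 3.396 mol
n/ν → C4H8: 0.9167, O2: 0.5660; O2 is limiting.
n(CO2) = (4/6) × 3.396 = 2.264 mol
mass = 2.264 × 44.01 = 99.64 g

99.6 g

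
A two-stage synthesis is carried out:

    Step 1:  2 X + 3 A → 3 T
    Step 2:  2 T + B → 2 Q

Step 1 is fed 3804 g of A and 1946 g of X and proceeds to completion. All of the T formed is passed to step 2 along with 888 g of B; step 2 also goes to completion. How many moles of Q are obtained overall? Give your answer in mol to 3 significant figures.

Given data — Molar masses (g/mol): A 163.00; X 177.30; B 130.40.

13.6 mol

Step 1:
n(A) = 3804 / 163.00 = 23.34 mol
n(X) = 1946 / 177.30 = 10.98 mol
n/ν for A = 23.34/3 = 7.780
n/ν for X = 10.98/2 = 5.490
Smallest n/ν is X → limiting reagent.
n(T) produced = (3/2) × 10.98 = 16.47 mol
Step 2:
n(T) available = 16.47 mol
n(B) = 888.0 / 130.40 = 6.810 mol
n/ν for T = 16.47/2 = 8.235
n/ν for B = 6.810/1 = 6.810
Smallest n/ν is B → limiting reagent.
n(Q) = (2/1) × 6.810 = 13.62 mol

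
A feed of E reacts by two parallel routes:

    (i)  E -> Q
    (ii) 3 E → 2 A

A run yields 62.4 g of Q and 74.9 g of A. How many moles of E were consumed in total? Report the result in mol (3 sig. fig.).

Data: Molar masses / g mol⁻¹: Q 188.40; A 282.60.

n(Q) = 62.4 / 188.40 = 0.3312 mol
n(A) = 74.9 / 282.60 = 0.2650 mol
n(E) via (i) = (1/1)×0.3312 = 0.3312 mol
n(E) via (ii) = (3/2)×0.2650 = 0.3975 mol
total n(E) = 0.3312 + 0.3975 = 0.7287 mol

0.729 mol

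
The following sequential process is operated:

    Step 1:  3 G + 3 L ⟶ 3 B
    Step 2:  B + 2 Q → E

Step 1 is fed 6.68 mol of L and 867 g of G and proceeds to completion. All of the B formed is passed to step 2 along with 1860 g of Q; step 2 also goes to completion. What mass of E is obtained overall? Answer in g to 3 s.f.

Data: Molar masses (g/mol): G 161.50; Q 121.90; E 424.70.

2280 g

Step 1:
n(L) = 6.680 mol
n(G) = 867.0 / 161.50 = 5.368 mol
n/ν → L: 2.227, G: 1.789; G is limiting.
n(B) produced = (3/3) × 5.368 = 5.368 mol
Step 2:
n(B) available = 5.368 mol
n(Q) = 1860 / 121.90 = 15.26 mol
n/ν → B: 5.368, Q: 7.630; B is limiting.
n(E) = (1/1) × 5.368 = 5.368 mol
mass = 5.368 × 424.70 = 2280 g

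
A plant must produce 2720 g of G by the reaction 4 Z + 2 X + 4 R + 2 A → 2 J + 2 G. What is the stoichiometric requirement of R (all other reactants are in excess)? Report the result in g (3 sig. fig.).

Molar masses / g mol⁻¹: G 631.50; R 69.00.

n(G) = 2720 / 631.50 = 4.307 mol
n(R) = (4/2) × 4.307 = 8.614 mol
mass = 8.614 × 69.00 = 594.4 g

594 g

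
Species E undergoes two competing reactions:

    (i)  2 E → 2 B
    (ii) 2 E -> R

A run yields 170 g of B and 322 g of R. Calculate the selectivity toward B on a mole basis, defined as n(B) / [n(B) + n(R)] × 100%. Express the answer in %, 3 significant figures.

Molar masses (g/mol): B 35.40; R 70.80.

51.4 %

n(B) = 170 / 35.40 = 4.802 mol
n(R) = 322 / 70.80 = 4.548 mol
selectivity = 4.802/(4.802+4.548) × 100 = 51.36 %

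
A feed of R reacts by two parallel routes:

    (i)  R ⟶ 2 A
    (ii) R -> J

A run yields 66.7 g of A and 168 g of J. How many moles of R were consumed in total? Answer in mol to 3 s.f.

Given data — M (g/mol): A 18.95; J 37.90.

n(A) = 66.7 / 18.95 = 3.520 mol
n(J) = 168 / 37.90 = 4.433 mol
n(R) via (i) = (1/2)×3.520 = 1.760 mol
n(R) via (ii) = (1/1)×4.433 = 4.433 mol
total n(R) = 1.760 + 4.433 = 6.193 mol

6.19 mol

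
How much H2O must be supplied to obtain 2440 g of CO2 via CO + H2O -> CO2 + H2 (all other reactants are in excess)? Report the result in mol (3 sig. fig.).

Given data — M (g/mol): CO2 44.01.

n(CO2) = 2440 / 44.01 = 55.44 mol
n(H2O) = (1/1) × 55.44 = 55.44 mol

55.4 mol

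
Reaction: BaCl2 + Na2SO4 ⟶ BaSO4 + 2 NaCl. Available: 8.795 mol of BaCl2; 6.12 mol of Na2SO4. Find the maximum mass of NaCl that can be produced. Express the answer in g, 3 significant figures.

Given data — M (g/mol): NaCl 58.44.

n(BaCl2) = 8.795 mol
n(Na2SO4) = 6.120 mol
n/ν for BaCl2 = 8.795/1 = 8.795
n/ν for Na2SO4 = 6.120/1 = 6.120
Smallest n/ν is Na2SO4 → limiting reagent.
n(NaCl) = (2/1) × 6.120 = 12.24 mol
mass = 12.24 × 58.44 = 715.3 g

715 g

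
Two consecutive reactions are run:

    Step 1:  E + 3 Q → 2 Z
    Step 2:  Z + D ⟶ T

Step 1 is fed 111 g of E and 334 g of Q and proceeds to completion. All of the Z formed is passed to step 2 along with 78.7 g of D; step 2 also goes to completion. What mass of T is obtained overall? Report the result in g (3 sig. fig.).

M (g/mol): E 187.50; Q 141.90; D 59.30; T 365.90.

433 g

Step 1:
n(E) = 111.0 / 187.50 = 0.5920 mol
n(Q) = 334.0 / 141.90 = 2.354 mol
n/ν → E: 0.5920, Q: 0.7847; E is limiting.
n(Z) produced = (2/1) × 0.5920 = 1.184 mol
Step 2:
n(Z) available = 1.184 mol
n(D) = 78.70 / 59.30 = 1.327 mol
n/ν → Z: 1.184, D: 1.327; Z is limiting.
n(T) = (1/1) × 1.184 = 1.184 mol
mass = 1.184 × 365.90 = 433.2 g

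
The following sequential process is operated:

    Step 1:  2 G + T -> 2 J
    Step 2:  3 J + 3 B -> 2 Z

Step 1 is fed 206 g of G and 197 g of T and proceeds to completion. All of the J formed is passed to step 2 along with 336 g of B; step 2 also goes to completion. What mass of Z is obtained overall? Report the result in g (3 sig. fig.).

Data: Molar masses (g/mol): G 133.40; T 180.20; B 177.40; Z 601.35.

Step 1:
n(G) = 206.0 / 133.40 = 1.544 mol
n(T) = 197.0 / 180.20 = 1.093 mol
n/ν for G = 1.544/2 = 0.7720
n/ν for T = 1.093/1 = 1.093
Smallest n/ν is G → limiting reagent.
n(J) produced = (2/2) × 1.544 = 1.544 mol
Step 2:
n(J) available = 1.544 mol
n(B) = 336.0 / 177.40 = 1.894 mol
n/ν for J = 1.544/3 = 0.5147
n/ν for B = 1.894/3 = 0.6313
Smallest n/ν is J → limiting reagent.
n(Z) = (2/3) × 1.544 = 1.029 mol
mass = 1.029 × 601.35 = 618.8 g

619 g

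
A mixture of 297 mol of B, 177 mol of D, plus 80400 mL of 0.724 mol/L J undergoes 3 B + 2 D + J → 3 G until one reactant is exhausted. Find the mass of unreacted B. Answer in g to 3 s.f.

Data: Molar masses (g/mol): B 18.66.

n(B) = 297.0 mol
n(D) = 177.0 mol
n(J) = 0.724 × 80400/1000 = 58.21 mol
n/ν for B = 297.0/3 = 99.00
n/ν for D = 177.0/2 = 88.50
n/ν for J = 58.21/1 = 58.21
Smallest n/ν is J → limiting reagent.
B consumed = (3/1) × 58.21 = 174.6 mol
B remaining = 297.0 − 174.6 = 122.4 mol
mass = 122.4 × 18.66 = 2284 g

2280 g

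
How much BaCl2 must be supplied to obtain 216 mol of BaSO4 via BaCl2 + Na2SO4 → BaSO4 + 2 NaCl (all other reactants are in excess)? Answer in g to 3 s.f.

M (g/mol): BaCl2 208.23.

n(BaSO4) = 216.0 mol
n(BaCl2) = (1/1) × 216.0 = 216.0 mol
mass = 216.0 × 208.23 = 44980 g

45000 g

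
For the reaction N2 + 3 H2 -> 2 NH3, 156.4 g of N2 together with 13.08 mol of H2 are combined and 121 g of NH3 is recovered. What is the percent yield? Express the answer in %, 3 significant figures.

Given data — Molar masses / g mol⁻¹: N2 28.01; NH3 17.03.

n(N2) = 156.4 / 28.01 = 5.584 mol
n(H2) = 13.08 mol
n/ν for N2 = 5.584/1 = 5.584
n/ν for H2 = 13.08/3 = 4.360
Smallest n/ν is H2 → limiting reagent.
theoretical n(NH3) = (2/3) × 13.08 = 8.720 mol → 148.5 g
% yield = 121 / 148.5 × 100 = 81.48 %

81.5 %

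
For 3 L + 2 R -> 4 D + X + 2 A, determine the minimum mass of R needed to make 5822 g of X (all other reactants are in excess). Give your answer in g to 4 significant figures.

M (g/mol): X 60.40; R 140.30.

27050 g

n(X) = 5822 / 60.40 = 96.39 mol
n(R) = (2/1) × 96.39 = 192.8 mol
mass = 192.8 × 140.30 = 27050 g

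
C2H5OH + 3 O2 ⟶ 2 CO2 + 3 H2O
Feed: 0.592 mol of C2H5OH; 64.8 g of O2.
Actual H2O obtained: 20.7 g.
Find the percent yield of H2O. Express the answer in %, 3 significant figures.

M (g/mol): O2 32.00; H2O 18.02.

64.7 %

n(C2H5OH) = 0.5920 mol
n(O2) = 64.80 / 32.00 = 2.025 mol
n/ν → C2H5OH: 0.5920, O2: 0.6750; C2H5OH is limiting.
theoretical n(H2O) = (3/1) × 0.5920 = 1.776 mol → 32.00 g
% yield = 20.7 / 32.00 × 100 = 64.69 %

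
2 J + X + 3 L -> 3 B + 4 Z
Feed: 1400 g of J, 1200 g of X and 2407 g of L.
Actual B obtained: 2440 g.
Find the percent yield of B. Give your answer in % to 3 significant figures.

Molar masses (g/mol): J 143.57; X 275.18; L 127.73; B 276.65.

n(J) = 1400 / 143.57 = 9.751 mol
n(X) = 1200 / 275.18 = 4.361 mol
n(L) = 2407 / 127.73 = 18.84 mol
n/ν → J: 4.876, X: 4.361, L: 6.280; X is limiting.
theoretical n(B) = (3/1) × 4.361 = 13.08 mol → 3619 g
% yield = 2440 / 3619 × 100 = 67.42 %

67.4 %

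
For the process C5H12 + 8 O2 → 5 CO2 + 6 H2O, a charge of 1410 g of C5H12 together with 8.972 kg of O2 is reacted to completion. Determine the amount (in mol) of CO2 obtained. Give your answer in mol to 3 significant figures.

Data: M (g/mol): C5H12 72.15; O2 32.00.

n(C5H12) = 1410 / 72.15 = 19.54 mol
n(O2) = 8.972×1000 / 32.00 = 280.4 mol
n/ν → C5H12: 19.54, O2: 35.05; C5H12 is limiting.
n(CO2) = (5/1) × 19.54 = 97.70 mol

97.7 mol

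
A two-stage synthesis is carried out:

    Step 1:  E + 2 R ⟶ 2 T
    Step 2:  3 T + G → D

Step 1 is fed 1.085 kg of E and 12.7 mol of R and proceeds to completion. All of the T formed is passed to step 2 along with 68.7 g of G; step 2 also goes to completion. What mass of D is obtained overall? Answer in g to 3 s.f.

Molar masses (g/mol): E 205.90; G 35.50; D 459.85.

890 g

Step 1:
n(E) = 1.085×1000 / 205.90 = 5.270 mol
n(R) = 12.70 mol
n/ν for E = 5.270/1 = 5.270
n/ν for R = 12.70/2 = 6.350
Smallest n/ν is E → limiting reagent.
n(T) produced = (2/1) × 5.270 = 10.54 mol
Step 2:
n(T) available = 10.54 mol
n(G) = 68.70 / 35.50 = 1.935 mol
n/ν for T = 10.54/3 = 3.513
n/ν for G = 1.935/1 = 1.935
Smallest n/ν is G → limiting reagent.
n(D) = (1/1) × 1.935 = 1.935 mol
mass = 1.935 × 459.85 = 889.8 g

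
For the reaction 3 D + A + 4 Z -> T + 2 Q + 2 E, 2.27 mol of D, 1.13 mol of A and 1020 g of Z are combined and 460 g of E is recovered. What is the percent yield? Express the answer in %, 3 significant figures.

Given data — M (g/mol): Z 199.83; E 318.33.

95.5 %

n(D) = 2.270 mol
n(A) = 1.130 mol
n(Z) = 1020 / 199.83 = 5.104 mol
n/ν for D = 2.270/3 = 0.7567
n/ν for A = 1.130/1 = 1.130
n/ν for Z = 5.104/4 = 1.276
Smallest n/ν is D → limiting reagent.
theoretical n(E) = (2/3) × 2.270 = 1.513 mol → 481.6 g
% yield = 460 / 481.6 × 100 = 95.51 %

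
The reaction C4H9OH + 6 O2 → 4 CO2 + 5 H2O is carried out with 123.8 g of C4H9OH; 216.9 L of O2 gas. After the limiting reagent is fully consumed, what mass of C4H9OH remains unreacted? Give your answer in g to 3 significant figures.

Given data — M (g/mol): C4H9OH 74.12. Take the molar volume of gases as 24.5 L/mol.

14.4 g

n(C4H9OH) = 123.8 / 74.12 = 1.670 mol
n(O2) = 216.9 / 24.5 = 8.853 mol
n/ν for C4H9OH = 1.670/1 = 1.670
n/ν for O2 = 8.853/6 = 1.476
Smallest n/ν is O2 → limiting reagent.
C4H9OH consumed = (1/6) × 8.853 = 1.476 mol
C4H9OH remaining = 1.670 − 1.476 = 0.1940 mol
mass = 0.1940 × 74.12 = 14.38 g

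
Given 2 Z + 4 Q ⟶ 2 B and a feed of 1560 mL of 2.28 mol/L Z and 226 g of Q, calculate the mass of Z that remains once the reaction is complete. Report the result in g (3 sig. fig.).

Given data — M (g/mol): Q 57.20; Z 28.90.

45.7 g

n(Z) = 2.28 × 1560/1000 = 3.557 mol
n(Q) = 226.0 / 57.20 = 3.951 mol
n/ν for Z = 3.557/2 = 1.779
n/ν for Q = 3.951/4 = 0.9878
Smallest n/ν is Q → limiting reagent.
Z consumed = (2/4) × 3.951 = 1.976 mol
Z remaining = 3.557 − 1.976 = 1.581 mol
mass = 1.581 × 28.90 = 45.69 g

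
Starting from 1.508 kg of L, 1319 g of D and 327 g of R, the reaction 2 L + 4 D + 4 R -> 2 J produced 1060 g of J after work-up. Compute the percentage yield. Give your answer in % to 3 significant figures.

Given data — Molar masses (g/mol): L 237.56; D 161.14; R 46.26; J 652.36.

46.0 %

n(L) = 1.508×1000 / 237.56 = 6.348 mol
n(D) = 1319 / 161.14 = 8.185 mol
n(R) = 327.0 / 46.26 = 7.069 mol
n/ν for L = 6.348/2 = 3.174
n/ν for D = 8.185/4 = 2.046
n/ν for R = 7.069/4 = 1.767
Smallest n/ν is R → limiting reagent.
theoretical n(J) = (2/4) × 7.069 = 3.535 mol → 2306 g
% yield = 1060 / 2306 × 100 = 45.97 %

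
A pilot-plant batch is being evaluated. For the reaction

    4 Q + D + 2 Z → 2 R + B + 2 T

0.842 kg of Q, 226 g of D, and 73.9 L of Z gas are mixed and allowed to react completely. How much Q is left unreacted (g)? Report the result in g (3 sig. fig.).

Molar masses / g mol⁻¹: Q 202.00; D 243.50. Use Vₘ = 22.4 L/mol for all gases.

92.1 g

n(Q) = 0.8420×1000 / 202.00 = 4.168 mol
n(D) = 226.0 / 243.50 = 0.9281 mol
n(Z) = 73.90 / 22.4 = 3.299 mol
n/ν for Q = 4.168/4 = 1.042
n/ν for D = 0.9281/1 = 0.9281
n/ν for Z = 3.299/2 = 1.650
Smallest n/ν is D → limiting reagent.
Q consumed = (4/1) × 0.9281 = 3.712 mol
Q remaining = 4.168 − 3.712 = 0.4560 mol
mass = 0.4560 × 202.00 = 92.11 g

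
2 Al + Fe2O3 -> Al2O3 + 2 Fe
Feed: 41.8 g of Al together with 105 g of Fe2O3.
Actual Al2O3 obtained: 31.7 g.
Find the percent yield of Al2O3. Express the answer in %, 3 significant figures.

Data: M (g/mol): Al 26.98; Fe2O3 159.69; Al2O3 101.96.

n(Al) = 41.80 / 26.98 = 1.549 mol
n(Fe2O3) = 105.0 / 159.69 = 0.6575 mol
n/ν → Al: 0.7745, Fe2O3: 0.6575; Fe2O3 is limiting.
theoretical n(Al2O3) = (1/1) × 0.6575 = 0.6575 mol → 67.04 g
% yield = 31.7 / 67.04 × 100 = 47.29 %

47.3 %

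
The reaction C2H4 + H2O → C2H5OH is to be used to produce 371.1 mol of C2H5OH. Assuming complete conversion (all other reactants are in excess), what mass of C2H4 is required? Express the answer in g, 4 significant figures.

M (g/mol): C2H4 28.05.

n(C2H5OH) = 371.1 mol
n(C2H4) = (1/1) × 371.1 = 371.1 mol
mass = 371.1 × 28.05 = 10410 g

10410 g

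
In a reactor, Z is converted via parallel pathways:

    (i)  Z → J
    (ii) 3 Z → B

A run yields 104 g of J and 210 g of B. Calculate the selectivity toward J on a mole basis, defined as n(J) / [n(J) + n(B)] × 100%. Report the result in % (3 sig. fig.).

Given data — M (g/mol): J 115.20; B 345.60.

n(J) = 104 / 115.20 = 0.9028 mol
n(B) = 210 / 345.60 = 0.6076 mol
selectivity = 0.9028/(0.9028+0.6076) × 100 = 59.77 %

59.8 %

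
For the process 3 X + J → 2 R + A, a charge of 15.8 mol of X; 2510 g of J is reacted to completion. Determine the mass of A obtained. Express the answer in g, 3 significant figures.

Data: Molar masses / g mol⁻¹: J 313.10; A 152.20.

802 g

n(X) = 15.80 mol
n(J) = 2510 / 313.10 = 8.017 mol
n/ν for X = 15.80/3 = 5.267
n/ν for J = 8.017/1 = 8.017
Smallest n/ν is X → limiting reagent.
n(A) = (1/3) × 15.80 = 5.267 mol
mass = 5.267 × 152.20 = 801.6 g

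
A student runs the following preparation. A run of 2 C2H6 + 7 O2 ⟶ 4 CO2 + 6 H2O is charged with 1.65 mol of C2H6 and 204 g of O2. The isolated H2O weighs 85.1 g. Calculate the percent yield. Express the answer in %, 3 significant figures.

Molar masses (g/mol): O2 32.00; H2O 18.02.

n(C2H6) = 1.650 mol
n(O2) = 204.0 / 32.00 = 6.375 mol
n/ν for C2H6 = 1.650/2 = 0.8250
n/ν for O2 = 6.375/7 = 0.9107
Smallest n/ν is C2H6 → limiting reagent.
theoretical n(H2O) = (6/2) × 1.650 = 4.950 mol → 89.20 g
% yield = 85.1 / 89.20 × 100 = 95.40 %

95.4 %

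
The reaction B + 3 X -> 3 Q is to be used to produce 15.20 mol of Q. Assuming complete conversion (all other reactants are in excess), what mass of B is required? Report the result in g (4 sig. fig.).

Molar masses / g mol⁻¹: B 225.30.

1142 g

n(Q) = 15.20 mol
n(B) = (1/3) × 15.20 = 5.067 mol
mass = 5.067 × 225.30 = 1142 g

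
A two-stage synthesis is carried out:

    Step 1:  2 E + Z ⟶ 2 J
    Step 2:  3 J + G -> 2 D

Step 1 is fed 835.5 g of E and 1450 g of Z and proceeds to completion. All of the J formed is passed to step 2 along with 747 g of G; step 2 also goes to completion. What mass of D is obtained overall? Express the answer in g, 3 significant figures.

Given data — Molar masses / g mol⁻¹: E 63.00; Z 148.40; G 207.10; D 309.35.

2230 g

Step 1:
n(E) = 835.5 / 63.00 = 13.26 mol
n(Z) = 1450 / 148.40 = 9.771 mol
n/ν for E = 13.26/2 = 6.630
n/ν for Z = 9.771/1 = 9.771
Smallest n/ν is E → limiting reagent.
n(J) produced = (2/2) × 13.26 = 13.26 mol
Step 2:
n(J) available = 13.26 mol
n(G) = 747.0 / 207.10 = 3.607 mol
n/ν for J = 13.26/3 = 4.420
n/ν for G = 3.607/1 = 3.607
Smallest n/ν is G → limiting reagent.
n(D) = (2/1) × 3.607 = 7.214 mol
mass = 7.214 × 309.35 = 2232 g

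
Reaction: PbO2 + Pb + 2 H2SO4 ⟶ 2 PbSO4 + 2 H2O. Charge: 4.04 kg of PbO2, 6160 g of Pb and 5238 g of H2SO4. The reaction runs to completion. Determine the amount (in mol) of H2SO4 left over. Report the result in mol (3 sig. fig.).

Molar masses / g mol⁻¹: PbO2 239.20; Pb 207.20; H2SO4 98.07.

n(PbO2) = 4.040×1000 / 239.20 = 16.89 mol
n(Pb) = 6160 / 207.20 = 29.73 mol
n(H2SO4) = 5238 / 98.07 = 53.41 mol
n/ν for PbO2 = 16.89/1 = 16.89
n/ν for Pb = 29.73/1 = 29.73
n/ν for H2SO4 = 53.41/2 = 26.71
Smallest n/ν is PbO2 → limiting reagent.
H2SO4 consumed = (2/1) × 16.89 = 33.78 mol
H2SO4 remaining = 53.41 − 33.78 = 19.63 mol

19.6 mol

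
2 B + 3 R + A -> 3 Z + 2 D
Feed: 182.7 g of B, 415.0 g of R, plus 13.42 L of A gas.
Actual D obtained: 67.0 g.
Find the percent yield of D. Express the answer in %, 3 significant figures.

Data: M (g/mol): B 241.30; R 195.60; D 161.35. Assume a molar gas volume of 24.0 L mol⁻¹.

54.8 %

n(B) = 182.7 / 241.30 = 0.7571 mol
n(R) = 415.0 / 195.60 = 2.122 mol
n(A) = 13.42 / 24.0 = 0.5592 mol
n/ν for B = 0.7571/2 = 0.3786
n/ν for R = 2.122/3 = 0.7073
n/ν for A = 0.5592/1 = 0.5592
Smallest n/ν is B → limiting reagent.
theoretical n(D) = (2/2) × 0.7571 = 0.7571 mol → 122.2 g
% yield = 67.0 / 122.2 × 100 = 54.83 %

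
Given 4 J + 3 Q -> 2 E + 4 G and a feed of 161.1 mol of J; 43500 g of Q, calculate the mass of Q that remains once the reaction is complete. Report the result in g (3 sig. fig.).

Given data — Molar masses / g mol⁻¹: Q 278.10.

9900 g

n(J) = 161.1 mol
n(Q) = 43500 / 278.10 = 156.4 mol
n/ν for J = 161.1/4 = 40.28
n/ν for Q = 156.4/3 = 52.13
Smallest n/ν is J → limiting reagent.
Q consumed = (3/4) × 161.1 = 120.8 mol
Q remaining = 156.4 − 120.8 = 35.60 mol
mass = 35.60 × 278.10 = 9900 g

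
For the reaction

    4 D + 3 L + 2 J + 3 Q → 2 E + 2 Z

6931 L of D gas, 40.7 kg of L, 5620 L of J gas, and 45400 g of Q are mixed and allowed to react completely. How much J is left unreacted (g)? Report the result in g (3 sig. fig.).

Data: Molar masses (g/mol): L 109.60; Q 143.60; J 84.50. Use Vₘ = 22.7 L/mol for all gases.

8020 g

n(D) = 6931 / 22.7 = 305.3 mol
n(L) = 40.70×1000 / 109.60 = 371.4 mol
n(J) = 5620 / 22.7 = 247.6 mol
n(Q) = 45400 / 143.60 = 316.2 mol
n/ν for D = 305.3/4 = 76.33
n/ν for L = 371.4/3 = 123.8
n/ν for J = 247.6/2 = 123.8
n/ν for Q = 316.2/3 = 105.4
Smallest n/ν is D → limiting reagent.
J consumed = (2/4) × 305.3 = 152.7 mol
J remaining = 247.6 − 152.7 = 94.90 mol
mass = 94.90 × 84.50 = 8019 g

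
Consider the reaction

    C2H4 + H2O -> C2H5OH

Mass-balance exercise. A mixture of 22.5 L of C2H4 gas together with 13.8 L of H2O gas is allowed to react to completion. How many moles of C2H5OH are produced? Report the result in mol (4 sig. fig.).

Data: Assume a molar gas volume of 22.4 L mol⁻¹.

n(C2H4) = 22.50 / 22.4 = 1.004 mol
n(H2O) = 13.80 / 22.4 = 0.6161 mol
n/ν → C2H4: 1.004, H2O: 0.6161; H2O is limiting.
n(C2H5OH) = (1/1) × 0.6161 = 0.6161 mol

0.6161 mol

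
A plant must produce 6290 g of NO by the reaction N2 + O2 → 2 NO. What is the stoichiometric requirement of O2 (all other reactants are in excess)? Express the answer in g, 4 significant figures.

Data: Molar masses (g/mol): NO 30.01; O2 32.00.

n(NO) = 6290 / 30.01 = 209.6 mol
n(O2) = (1/2) × 209.6 = 104.8 mol
mass = 104.8 × 32.00 = 3354 g

3354 g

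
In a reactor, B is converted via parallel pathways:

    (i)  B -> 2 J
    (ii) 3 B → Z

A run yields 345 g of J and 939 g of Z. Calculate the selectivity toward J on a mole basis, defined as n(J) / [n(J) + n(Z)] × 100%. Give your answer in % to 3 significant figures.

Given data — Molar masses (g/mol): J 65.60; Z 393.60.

n(J) = 345 / 65.60 = 5.259 mol
n(Z) = 939 / 393.60 = 2.386 mol
selectivity = 5.259/(5.259+2.386) × 100 = 68.79 %

68.8 %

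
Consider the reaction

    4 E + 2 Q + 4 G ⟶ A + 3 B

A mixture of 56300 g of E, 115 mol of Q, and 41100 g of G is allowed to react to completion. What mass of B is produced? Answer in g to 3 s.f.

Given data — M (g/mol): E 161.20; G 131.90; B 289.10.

n(E) = 56300 / 161.20 = 349.3 mol
n(Q) = 115.0 mol
n(G) = 41100 / 131.90 = 311.6 mol
n/ν → E: 87.33, Q: 57.50, G: 77.90; Q is limiting.
n(B) = (3/2) × 115.0 = 172.5 mol
mass = 172.5 × 289.10 = 49870 g

49900 g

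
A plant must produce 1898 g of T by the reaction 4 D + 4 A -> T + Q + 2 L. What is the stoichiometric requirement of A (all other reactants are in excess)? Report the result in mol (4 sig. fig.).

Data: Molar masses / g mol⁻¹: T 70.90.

n(T) = 1898 / 70.90 = 26.77 mol
n(A) = (4/1) × 26.77 = 107.1 mol

107.1 mol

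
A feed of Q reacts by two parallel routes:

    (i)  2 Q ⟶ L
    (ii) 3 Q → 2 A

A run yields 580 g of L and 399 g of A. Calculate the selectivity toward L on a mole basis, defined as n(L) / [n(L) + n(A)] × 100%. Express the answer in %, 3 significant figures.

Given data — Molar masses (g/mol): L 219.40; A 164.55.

52.2 %

n(L) = 580 / 219.40 = 2.644 mol
n(A) = 399 / 164.55 = 2.425 mol
selectivity = 2.644/(2.644+2.425) × 100 = 52.16 %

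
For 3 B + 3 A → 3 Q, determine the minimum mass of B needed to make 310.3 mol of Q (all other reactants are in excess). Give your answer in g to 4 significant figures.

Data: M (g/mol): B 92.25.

28630 g

n(Q) = 310.3 mol
n(B) = (3/3) × 310.3 = 310.3 mol
mass = 310.3 × 92.25 = 28630 g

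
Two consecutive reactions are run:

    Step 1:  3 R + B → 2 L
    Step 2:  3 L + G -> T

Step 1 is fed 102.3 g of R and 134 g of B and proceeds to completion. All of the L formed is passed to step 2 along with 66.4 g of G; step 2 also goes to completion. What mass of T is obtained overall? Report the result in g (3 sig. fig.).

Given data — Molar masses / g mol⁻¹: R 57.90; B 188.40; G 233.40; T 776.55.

221 g

Step 1:
n(R) = 102.3 / 57.90 = 1.767 mol
n(B) = 134.0 / 188.40 = 0.7113 mol
n/ν → R: 0.5890, B: 0.7113; R is limiting.
n(L) produced = (2/3) × 1.767 = 1.178 mol
Step 2:
n(L) available = 1.178 mol
n(G) = 66.40 / 233.40 = 0.2845 mol
n/ν → L: 0.3927, G: 0.2845; G is limiting.
n(T) = (1/1) × 0.2845 = 0.2845 mol
mass = 0.2845 × 776.55 = 220.9 g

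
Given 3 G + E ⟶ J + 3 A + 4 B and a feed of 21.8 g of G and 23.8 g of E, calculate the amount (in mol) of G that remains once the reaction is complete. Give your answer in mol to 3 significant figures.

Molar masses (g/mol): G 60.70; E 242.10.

0.0642 mol

n(G) = 21.80 / 60.70 = 0.3591 mol
n(E) = 23.80 / 242.10 = 0.09831 mol
n/ν for G = 0.3591/3 = 0.1197
n/ν for E = 0.09831/1 = 0.09831
Smallest n/ν is E → limiting reagent.
G consumed = (3/1) × 0.09831 = 0.2949 mol
G remaining = 0.3591 − 0.2949 = 0.06420 mol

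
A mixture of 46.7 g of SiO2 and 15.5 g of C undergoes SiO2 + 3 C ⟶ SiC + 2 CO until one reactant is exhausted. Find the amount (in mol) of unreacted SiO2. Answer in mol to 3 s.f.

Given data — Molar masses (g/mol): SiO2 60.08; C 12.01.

n(SiO2) = 46.70 / 60.08 = 0.7773 mol
n(C) = 15.50 / 12.01 = 1.291 mol
n/ν → SiO2: 0.7773, C: 0.4303; C is limiting.
SiO2 consumed = (1/3) × 1.291 = 0.4303 mol
SiO2 remaining = 0.7773 − 0.4303 = 0.3470 mol

0.347 mol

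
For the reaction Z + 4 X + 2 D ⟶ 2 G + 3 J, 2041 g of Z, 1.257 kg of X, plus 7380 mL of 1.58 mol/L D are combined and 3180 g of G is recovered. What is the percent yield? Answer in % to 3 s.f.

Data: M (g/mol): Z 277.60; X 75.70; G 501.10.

76.4 %

n(Z) = 2041 / 277.60 = 7.352 mol
n(X) = 1.257×1000 / 75.70 = 16.61 mol
n(D) = 1.58 × 7380/1000 = 11.66 mol
n/ν → Z: 7.352, X: 4.153, D: 5.830; X is limiting.
theoretical n(G) = (2/4) × 16.61 = 8.305 mol → 4162 g
% yield = 3180 / 4162 × 100 = 76.41 %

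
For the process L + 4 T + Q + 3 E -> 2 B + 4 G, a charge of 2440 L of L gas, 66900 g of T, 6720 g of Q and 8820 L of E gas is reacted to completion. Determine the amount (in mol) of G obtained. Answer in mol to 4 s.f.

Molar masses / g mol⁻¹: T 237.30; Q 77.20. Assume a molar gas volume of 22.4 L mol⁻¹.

n(L) = 2440 / 22.4 = 108.9 mol
n(T) = 66900 / 237.30 = 281.9 mol
n(Q) = 6720 / 77.20 = 87.05 mol
n(E) = 8820 / 22.4 = 393.8 mol
n/ν → L: 108.9, T: 70.48, Q: 87.05, E: 131.3; T is limiting.
n(G) = (4/4) × 281.9 = 281.9 mol

281.9 mol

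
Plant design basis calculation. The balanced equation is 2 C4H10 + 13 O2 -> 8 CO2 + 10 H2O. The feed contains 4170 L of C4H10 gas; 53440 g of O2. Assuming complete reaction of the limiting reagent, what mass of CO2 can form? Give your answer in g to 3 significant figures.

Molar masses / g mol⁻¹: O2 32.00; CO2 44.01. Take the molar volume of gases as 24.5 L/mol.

30000 g

n(C4H10) = 4170 / 24.5 = 170.2 mol
n(O2) = 53440 / 32.00 = 1670 mol
n/ν for C4H10 = 170.2/2 = 85.10
n/ν for O2 = 1670/13 = 128.5
Smallest n/ν is C4H10 → limiting reagent.
n(CO2) = (8/2) × 170.2 = 680.8 mol
mass = 680.8 × 44.01 = 29960 g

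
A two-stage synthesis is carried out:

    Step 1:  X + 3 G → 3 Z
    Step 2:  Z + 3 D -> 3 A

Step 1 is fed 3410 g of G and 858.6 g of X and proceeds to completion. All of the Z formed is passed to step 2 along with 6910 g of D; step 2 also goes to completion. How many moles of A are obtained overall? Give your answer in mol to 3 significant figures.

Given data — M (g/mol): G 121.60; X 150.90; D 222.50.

31.1 mol

Step 1:
n(G) = 3410 / 121.60 = 28.04 mol
n(X) = 858.6 / 150.90 = 5.690 mol
n/ν → G: 9.347, X: 5.690; X is limiting.
n(Z) produced = (3/1) × 5.690 = 17.07 mol
Step 2:
n(Z) available = 17.07 mol
n(D) = 6910 / 222.50 = 31.06 mol
n/ν → Z: 17.07, D: 10.35; D is limiting.
n(A) = (3/3) × 31.06 = 31.06 mol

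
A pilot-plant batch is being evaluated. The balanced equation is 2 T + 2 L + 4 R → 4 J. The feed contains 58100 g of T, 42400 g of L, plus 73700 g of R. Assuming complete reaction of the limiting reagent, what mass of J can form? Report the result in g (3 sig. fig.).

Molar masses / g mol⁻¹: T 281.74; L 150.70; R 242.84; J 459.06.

n(T) = 58100 / 281.74 = 206.2 mol
n(L) = 42400 / 150.70 = 281.4 mol
n(R) = 73700 / 242.84 = 303.5 mol
n/ν for T = 206.2/2 = 103.1
n/ν for L = 281.4/2 = 140.7
n/ν for R = 303.5/4 = 75.88
Smallest n/ν is R → limiting reagent.
n(J) = (4/4) × 303.5 = 303.5 mol
mass = 303.5 × 459.06 = 139300 g

139000 g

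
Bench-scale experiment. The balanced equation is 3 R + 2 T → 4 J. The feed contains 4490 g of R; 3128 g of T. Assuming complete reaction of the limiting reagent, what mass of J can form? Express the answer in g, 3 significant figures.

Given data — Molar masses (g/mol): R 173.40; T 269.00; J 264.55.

n(R) = 4490 / 173.40 = 25.89 mol
n(T) = 3128 / 269.00 = 11.63 mol
n/ν for R = 25.89/3 = 8.630
n/ν for T = 11.63/2 = 5.815
Smallest n/ν is T → limiting reagent.
n(J) = (4/2) × 11.63 = 23.26 mol
mass = 23.26 × 264.55 = 6153 g

6150 g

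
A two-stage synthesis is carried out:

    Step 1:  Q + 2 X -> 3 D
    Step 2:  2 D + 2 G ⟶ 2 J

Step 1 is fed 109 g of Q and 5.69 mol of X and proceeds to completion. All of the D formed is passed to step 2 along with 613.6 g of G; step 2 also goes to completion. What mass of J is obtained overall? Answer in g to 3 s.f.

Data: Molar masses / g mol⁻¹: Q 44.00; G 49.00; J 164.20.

1220 g

Step 1:
n(Q) = 109.0 / 44.00 = 2.477 mol
n(X) = 5.690 mol
n/ν for Q = 2.477/1 = 2.477
n/ν for X = 5.690/2 = 2.845
Smallest n/ν is Q → limiting reagent.
n(D) produced = (3/1) × 2.477 = 7.431 mol
Step 2:
n(D) available = 7.431 mol
n(G) = 613.6 / 49.00 = 12.52 mol
n/ν for D = 7.431/2 = 3.716
n/ν for G = 12.52/2 = 6.260
Smallest n/ν is D → limiting reagent.
n(J) = (2/2) × 7.431 = 7.431 mol
mass = 7.431 × 164.20 = 1220 g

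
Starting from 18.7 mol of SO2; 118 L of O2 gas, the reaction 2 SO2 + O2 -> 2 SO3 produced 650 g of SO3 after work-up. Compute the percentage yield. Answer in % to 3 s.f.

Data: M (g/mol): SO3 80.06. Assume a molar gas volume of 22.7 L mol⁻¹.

78.1 %

n(SO2) = 18.70 mol
n(O2) = 118.0 / 22.7 = 5.198 mol
n/ν for SO2 = 18.70/2 = 9.350
n/ν for O2 = 5.198/1 = 5.198
Smallest n/ν is O2 → limiting reagent.
theoretical n(SO3) = (2/1) × 5.198 = 10.40 mol → 832.6 g
% yield = 650 / 832.6 × 100 = 78.07 %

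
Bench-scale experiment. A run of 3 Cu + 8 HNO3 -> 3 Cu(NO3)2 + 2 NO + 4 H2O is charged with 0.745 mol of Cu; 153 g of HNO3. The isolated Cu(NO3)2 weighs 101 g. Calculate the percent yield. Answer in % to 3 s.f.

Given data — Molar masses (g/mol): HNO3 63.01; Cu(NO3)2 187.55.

n(Cu) = 0.7450 mol
n(HNO3) = 153.0 / 63.01 = 2.428 mol
n/ν for Cu = 0.7450/3 = 0.2483
n/ν for HNO3 = 2.428/8 = 0.3035
Smallest n/ν is Cu → limiting reagent.
theoretical n(Cu(NO3)2) = (3/3) × 0.7450 = 0.7450 mol → 139.7 g
% yield = 101 / 139.7 × 100 = 72.30 %

72.3 %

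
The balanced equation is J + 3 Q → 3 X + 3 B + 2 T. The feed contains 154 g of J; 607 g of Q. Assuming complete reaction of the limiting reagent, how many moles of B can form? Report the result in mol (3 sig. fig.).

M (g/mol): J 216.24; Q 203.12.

2.14 mol

n(J) = 154.0 / 216.24 = 0.7122 mol
n(Q) = 607.0 / 203.12 = 2.988 mol
n/ν for J = 0.7122/1 = 0.7122
n/ν for Q = 2.988/3 = 0.9960
Smallest n/ν is J → limiting reagent.
n(B) = (3/1) × 0.7122 = 2.137 mol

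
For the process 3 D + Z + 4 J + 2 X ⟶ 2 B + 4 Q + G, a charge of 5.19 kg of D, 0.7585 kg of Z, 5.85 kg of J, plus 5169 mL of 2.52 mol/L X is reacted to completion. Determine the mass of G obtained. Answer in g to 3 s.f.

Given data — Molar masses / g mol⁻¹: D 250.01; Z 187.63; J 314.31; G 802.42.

n(D) = 5.190×1000 / 250.01 = 20.76 mol
n(Z) = 0.7585×1000 / 187.63 = 4.043 mol
n(J) = 5.850×1000 / 314.31 = 18.61 mol
n(X) = 2.52 × 5169/1000 = 13.03 mol
n/ν → D: 6.920, Z: 4.043, J: 4.653, X: 6.515; Z is limiting.
n(G) = (1/1) × 4.043 = 4.043 mol
mass = 4.043 × 802.42 = 3244 g

3240 g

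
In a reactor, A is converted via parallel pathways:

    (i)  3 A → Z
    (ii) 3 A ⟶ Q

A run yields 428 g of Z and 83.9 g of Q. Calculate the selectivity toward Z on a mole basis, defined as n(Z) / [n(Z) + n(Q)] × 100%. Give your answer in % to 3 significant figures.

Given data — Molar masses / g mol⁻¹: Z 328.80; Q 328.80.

n(Z) = 428 / 328.80 = 1.302 mol
n(Q) = 83.9 / 328.80 = 0.2552 mol
selectivity = 1.302/(1.302+0.2552) × 100 = 83.61 %

83.6 %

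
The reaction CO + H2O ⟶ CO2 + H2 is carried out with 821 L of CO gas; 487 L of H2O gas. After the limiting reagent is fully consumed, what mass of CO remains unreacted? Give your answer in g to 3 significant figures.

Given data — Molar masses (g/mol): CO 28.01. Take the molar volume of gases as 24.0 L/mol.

390 g

n(CO) = 821.0 / 24.0 = 34.21 mol
n(H2O) = 487.0 / 24.0 = 20.29 mol
n/ν for CO = 34.21/1 = 34.21
n/ν for H2O = 20.29/1 = 20.29
Smallest n/ν is H2O → limiting reagent.
CO consumed = (1/1) × 20.29 = 20.29 mol
CO remaining = 34.21 − 20.29 = 13.92 mol
mass = 13.92 × 28.01 = 389.9 g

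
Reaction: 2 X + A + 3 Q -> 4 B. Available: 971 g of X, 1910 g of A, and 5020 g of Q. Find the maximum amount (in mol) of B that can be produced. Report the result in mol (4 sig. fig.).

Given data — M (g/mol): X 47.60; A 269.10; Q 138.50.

n(X) = 971.0 / 47.60 = 20.40 mol
n(A) = 1910 / 269.10 = 7.098 mol
n(Q) = 5020 / 138.50 = 36.25 mol
n/ν → X: 10.20, A: 7.098, Q: 12.08; A is limiting.
n(B) = (4/1) × 7.098 = 28.39 mol

28.39 mol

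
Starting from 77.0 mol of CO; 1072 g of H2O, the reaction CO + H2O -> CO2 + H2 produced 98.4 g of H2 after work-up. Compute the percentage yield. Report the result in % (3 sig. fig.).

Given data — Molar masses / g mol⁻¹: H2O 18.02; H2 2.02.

81.9 %

n(CO) = 77.00 mol
n(H2O) = 1072 / 18.02 = 59.49 mol
n/ν for CO = 77.00/1 = 77.00
n/ν for H2O = 59.49/1 = 59.49
Smallest n/ν is H2O → limiting reagent.
theoretical n(H2) = (1/1) × 59.49 = 59.49 mol → 120.2 g
% yield = 98.4 / 120.2 × 100 = 81.86 %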